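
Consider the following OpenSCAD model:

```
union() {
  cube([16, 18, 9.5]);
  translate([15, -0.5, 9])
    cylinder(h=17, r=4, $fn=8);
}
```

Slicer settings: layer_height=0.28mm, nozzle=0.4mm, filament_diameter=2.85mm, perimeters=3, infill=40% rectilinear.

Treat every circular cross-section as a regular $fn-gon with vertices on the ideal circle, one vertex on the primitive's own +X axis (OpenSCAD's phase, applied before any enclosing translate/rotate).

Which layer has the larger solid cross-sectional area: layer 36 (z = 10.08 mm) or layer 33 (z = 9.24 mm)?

layer 33 (z = 9.24 mm)

Layer 36 (z = 10.08): the cube is absent (z outside [0, 9.5]); the cylinder at (15, -0.5): section is a regular 8-gon, circumradius r=4 (area = (8/2)·4.000²·sin(360°/8) = 45.25 mm²); Taking the union: only the r=4 cylinder at (15, -0.5) is present, so the union is just that shape — area = 45.25 mm². So its area = 45.25 mm². Layer 33 (z = 9.24): the 16×18 cube contributes its full rectangle (area 288.00 mm²); the r=4 cylinder at (15, -0.5) contributes a regular 8-gon of circumradius 4 (area = (8/2)·4.000²·sin(360°/8) = 45.25 mm²); Taking the union: the regions partially overlap — summed areas 333.25 mm² minus the doubly-counted overlap 12.66 mm² gives 320.60 mm² — area = 320.60 mm². So its area = 320.60 mm². Layer 33 is larger (320.60 vs 45.25 mm²).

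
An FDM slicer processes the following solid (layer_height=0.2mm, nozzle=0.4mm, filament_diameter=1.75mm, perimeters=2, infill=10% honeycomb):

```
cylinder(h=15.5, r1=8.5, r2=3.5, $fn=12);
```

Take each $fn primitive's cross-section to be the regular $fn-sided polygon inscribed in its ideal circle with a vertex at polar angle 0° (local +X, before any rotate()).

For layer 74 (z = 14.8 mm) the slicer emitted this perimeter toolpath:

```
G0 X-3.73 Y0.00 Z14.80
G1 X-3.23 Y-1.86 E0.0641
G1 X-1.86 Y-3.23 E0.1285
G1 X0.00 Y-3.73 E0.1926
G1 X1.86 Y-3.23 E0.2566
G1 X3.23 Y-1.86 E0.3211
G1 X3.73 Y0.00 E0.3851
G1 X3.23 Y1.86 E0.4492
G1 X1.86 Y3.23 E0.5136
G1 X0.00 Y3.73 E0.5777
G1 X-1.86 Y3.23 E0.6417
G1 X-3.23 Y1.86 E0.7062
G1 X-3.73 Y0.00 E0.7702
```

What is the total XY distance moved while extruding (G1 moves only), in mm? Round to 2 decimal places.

Sum the Euclidean lengths of each G1 segment: total = 23.16 mm.

23.16 mm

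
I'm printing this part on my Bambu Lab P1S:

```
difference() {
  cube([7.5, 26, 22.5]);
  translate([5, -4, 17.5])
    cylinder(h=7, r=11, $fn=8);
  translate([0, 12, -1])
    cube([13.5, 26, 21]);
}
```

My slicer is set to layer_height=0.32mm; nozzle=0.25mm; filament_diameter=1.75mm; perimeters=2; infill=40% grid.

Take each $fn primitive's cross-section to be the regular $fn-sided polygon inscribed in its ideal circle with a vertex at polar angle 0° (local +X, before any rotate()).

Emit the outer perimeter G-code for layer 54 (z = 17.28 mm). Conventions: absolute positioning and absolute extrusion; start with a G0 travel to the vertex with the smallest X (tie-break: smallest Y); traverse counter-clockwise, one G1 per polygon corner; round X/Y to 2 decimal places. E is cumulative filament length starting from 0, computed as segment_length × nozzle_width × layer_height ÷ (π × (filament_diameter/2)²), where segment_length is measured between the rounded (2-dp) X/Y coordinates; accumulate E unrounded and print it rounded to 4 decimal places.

At z = 17.28 mm: the 7.5×26 cube contributes its full rectangle; the cylinder at (5, -4) is not intersected at this z (z outside [17.5, 24.5]); the cube at (0, 12) is present — its section is the full 13.5×26 rectangle; Taking the first minus the rest: starting from the 7.5×26 cube, the 13.5×26 cube at (0, 12) partially overlaps it — only the 105.00 mm² overlap (of its 351.00 mm²) is removed, clipping the outline — 1 connected region. The outline is a single polygon with 4 vertices. Extrusion per mm of travel: 0.25 × 0.32 / (π × 0.875²) = 0.033260. Accumulating E over each segment gives final E = 1.2971.

G0 X0.00 Y0.00 Z17.28
G1 X7.50 Y0.00 E0.2495
G1 X7.50 Y12.00 E0.6486
G1 X0.00 Y12.00 E0.8980
G1 X0.00 Y0.00 E1.2971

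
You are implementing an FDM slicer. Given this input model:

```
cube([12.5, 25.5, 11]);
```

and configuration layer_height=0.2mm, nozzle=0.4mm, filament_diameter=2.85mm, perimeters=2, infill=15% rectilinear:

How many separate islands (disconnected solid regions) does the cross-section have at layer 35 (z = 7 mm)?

At z = 7 mm: the cube (footprint 12.5×25.5) is included at this height. Overall, the cross-section is a single solid region. Island count = 1.

1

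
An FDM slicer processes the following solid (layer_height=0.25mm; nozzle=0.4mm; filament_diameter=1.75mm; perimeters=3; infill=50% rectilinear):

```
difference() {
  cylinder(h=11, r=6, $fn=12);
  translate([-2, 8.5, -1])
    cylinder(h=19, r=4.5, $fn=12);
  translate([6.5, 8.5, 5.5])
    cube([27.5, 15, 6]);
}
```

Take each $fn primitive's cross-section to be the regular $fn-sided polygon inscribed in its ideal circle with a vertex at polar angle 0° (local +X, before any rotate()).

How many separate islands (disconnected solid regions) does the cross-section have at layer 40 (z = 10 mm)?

At z = 10 mm: the r=6 cylinder contributes a regular 12-gon of circumradius 6; the cylinder at (-2, 8.5): section is a regular 12-gon, circumradius r=4.5; the cube at (6.5, 8.5) is present — its section is the full 27.5×15 rectangle; Subtracting the remaining from the first: starting from the r=6 cylinder, the r=4.5 cylinder at (-2, 8.5) partially overlaps it — only the 5.51 mm² overlap (of its 60.75 mm²) is removed, clipping the outline; the 27.5×15 cube at (6.5, 8.5) misses the remaining region (no effect) — 1 connected region. Overall, the cross-section is a single solid region. Island count = 1.

1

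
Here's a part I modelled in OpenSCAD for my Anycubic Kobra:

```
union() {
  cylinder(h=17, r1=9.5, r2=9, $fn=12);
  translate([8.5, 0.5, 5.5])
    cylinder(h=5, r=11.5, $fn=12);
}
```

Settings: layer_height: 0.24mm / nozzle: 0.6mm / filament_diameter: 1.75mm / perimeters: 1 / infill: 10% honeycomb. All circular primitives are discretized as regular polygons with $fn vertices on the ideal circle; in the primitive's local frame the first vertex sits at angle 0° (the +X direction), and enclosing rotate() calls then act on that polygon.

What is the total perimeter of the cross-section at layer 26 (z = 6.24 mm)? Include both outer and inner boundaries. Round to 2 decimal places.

83.08 mm

At z = 6.24 mm: the cone contributes a regular 12-gon of circumradius 9.316 (interpolated between r1=9.5 and r2=9 at t=0.367) (perimeter = 2·12·9.316·sin(180°/12) = 57.87 mm); the cylinder at (8.5, 0.5): section is a regular 12-gon, circumradius r=11.5 (perimeter = 2·12·11.500·sin(180°/12) = 71.43 mm); Merging all regions: the regions partially overlap (shared area 154.27 mm²), so the edge portions inside another operand are dropped and the merged outline is re-measured after clipping — boundary = 83.08 mm. Overall, the cross-section is a single solid region. Total boundary length (outer) = 83.08 mm.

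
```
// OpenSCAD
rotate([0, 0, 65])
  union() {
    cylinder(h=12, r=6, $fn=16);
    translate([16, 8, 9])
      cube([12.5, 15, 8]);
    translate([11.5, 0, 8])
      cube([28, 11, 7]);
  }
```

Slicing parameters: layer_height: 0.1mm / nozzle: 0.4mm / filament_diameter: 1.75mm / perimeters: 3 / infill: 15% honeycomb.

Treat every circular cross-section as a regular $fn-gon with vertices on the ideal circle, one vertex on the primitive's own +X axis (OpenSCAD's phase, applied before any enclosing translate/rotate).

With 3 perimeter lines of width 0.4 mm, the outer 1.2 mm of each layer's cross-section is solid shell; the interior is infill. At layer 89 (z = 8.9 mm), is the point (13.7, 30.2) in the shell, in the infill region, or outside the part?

shell

At z = 8.9 mm: the r=6 cylinder contributes a regular 16-gon of circumradius 6; the cube at (16, 8) does not reach this height (z outside [9, 17]); the 28×11 cube at (11.5, 0) contributes its full rectangle; Combining (union): the 2 present regions are separate (no shared area or edge), so areas and boundary lengths simply add and each stays a separate island — 2 connected regions; (whole slice rotated 65° about Z — lengths, areas and connectivity unchanged). Overall, the cross-section has 2 separate islands. Undo the 65° rotation: the query point maps to (33.160, 0.347) in the un-rotated model frame. The nearest boundary edge runs (39.50, 0.00)→(11.50, 0.00); distance from the point to it = 0.35 mm. (Shell/infill is judged within the island containing the point — the largest one.) The point is inside the cross-section, 0.35 mm from the nearest boundary — within the 1.2 mm shell band (3 × 0.4).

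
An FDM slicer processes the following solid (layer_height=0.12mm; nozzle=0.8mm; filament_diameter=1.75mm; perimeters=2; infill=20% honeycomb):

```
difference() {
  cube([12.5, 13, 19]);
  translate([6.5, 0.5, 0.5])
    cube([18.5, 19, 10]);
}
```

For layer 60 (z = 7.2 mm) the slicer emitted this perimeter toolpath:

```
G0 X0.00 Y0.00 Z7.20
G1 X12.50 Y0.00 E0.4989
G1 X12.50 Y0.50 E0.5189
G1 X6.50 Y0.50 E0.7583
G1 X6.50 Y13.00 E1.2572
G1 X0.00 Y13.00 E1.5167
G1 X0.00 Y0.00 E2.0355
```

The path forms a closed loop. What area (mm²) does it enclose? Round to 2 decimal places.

87.50 mm²

Apply the shoelace formula to the sequence of (X, Y) vertices; enclosed area = 87.50 mm².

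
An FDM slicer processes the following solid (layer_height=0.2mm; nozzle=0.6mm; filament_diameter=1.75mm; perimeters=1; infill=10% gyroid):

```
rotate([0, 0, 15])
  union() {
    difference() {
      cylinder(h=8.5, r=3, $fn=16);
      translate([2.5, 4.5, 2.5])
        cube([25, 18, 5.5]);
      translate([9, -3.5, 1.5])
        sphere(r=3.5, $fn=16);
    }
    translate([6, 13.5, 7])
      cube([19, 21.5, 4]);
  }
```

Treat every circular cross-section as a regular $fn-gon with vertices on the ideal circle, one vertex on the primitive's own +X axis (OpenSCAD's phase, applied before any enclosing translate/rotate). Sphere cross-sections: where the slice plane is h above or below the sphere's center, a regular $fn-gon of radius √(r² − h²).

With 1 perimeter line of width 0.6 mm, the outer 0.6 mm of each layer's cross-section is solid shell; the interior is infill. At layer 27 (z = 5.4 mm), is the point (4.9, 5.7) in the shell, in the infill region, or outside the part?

At z = 5.4 mm: the r=3 cylinder contributes a regular 16-gon of circumradius 3; the cube at (2.5, 4.5) is present — its section is the full 25×18 rectangle; the sphere at (9, -3.5) is not intersected at this z (|z−center|=3.900 > r=3.5); After the difference (first − rest): starting from the r=3 cylinder, the 25×18 cube at (2.5, 4.5) misses the remaining region (no effect) — 1 connected region; the cube at (6, 13.5) does not reach this height (z outside [7, 11]); Taking the union: only the result so far is present, so the union is just that shape — 1 connected region; (whole slice rotated 15° about Z — lengths, areas and connectivity unchanged). Overall, the cross-section is a single solid region. Undo the 15° rotation: the query point maps to (6.208, 4.238) in the un-rotated model frame. The nearest boundary edge runs (2.12, 2.12)→(2.77, 1.15); distance from the point to it = 4.57 mm. The point is not inside any of the regions above, so it lies outside the cross-section (4.57 mm from the nearest boundary).

outside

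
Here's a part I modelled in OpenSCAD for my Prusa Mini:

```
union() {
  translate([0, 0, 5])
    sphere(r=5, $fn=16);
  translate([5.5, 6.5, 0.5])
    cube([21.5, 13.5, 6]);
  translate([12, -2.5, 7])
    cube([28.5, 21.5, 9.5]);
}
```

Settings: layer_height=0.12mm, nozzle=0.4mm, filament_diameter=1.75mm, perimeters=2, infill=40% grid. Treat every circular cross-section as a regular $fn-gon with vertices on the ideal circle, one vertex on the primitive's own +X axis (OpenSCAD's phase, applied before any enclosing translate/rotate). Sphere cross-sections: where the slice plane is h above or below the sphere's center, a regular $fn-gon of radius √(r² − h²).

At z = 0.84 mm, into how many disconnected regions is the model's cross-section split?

At z = 0.84 mm: the sphere: section is a regular 16-gon, circumradius = √(r²−h²) = √(5²−4.16²) = 2.774; the cube at (5.5, 6.5) (footprint 21.5×13.5) is included at this height; the cube at (12, -2.5) does not reach this height (z outside [7, 16.5]); Taking the union: the 2 present regions are separate (no shared area or edge), so areas and boundary lengths simply add and each stays a separate island — 2 connected regions. The result has 2 disconnected regions.

2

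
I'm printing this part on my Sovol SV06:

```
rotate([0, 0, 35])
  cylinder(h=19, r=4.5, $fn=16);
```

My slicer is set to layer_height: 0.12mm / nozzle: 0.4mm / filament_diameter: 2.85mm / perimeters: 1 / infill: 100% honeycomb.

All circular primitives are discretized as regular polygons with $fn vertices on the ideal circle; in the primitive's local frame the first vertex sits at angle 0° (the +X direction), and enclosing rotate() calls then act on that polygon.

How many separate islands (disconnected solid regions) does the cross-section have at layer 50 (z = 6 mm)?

At z = 6 mm: the r=4.5 cylinder gives a regular 16-gon of circumradius 4.5 (constant along its height); (rotated 35° about Z; rotation is an isometry so areas/perimeters/island counts are preserved). Overall, the cross-section is a single solid region. Island count = 1.

1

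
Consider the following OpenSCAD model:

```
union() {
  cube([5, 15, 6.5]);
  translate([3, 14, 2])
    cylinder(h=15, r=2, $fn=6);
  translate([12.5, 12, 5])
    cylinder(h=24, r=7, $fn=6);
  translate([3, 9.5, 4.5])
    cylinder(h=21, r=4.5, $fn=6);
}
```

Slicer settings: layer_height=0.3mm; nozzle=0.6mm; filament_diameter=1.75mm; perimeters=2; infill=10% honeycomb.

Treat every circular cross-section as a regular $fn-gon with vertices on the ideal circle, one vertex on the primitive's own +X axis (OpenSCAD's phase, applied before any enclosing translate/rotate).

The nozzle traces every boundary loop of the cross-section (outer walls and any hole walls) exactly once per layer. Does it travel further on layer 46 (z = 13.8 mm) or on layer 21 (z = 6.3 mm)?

layer 21 (z = 6.3 mm)

Layer 46 (z = 13.8): the cube is not intersected at this z (z outside [0, 6.5]); the cylinder at (3, 14): section is a regular 6-gon, circumradius r=2 (perimeter = 2·6·2.000·sin(180°/6) = 12.00 mm); the r=7 cylinder at (12.5, 12) gives a regular 6-gon of circumradius 7 (constant along its height) (perimeter = 2·6·7.000·sin(180°/6) = 42.00 mm); the cylinder at (3, 9.5): section is a regular 6-gon, circumradius r=4.5 (perimeter = 2·6·4.500·sin(180°/6) = 27.00 mm); Taking the union: the regions partially overlap (shared area 4.65 mm²), so the edge portions inside another operand are dropped and the merged outline is re-measured after clipping — boundary = 65.09 mm. So its perimeter = 65.09 mm. Layer 21 (z = 6.3): the cube is present — its section is the full 5×15 rectangle (perimeter 40.00 mm); the cylinder at (3, 14): section is a regular 6-gon, circumradius r=2 (perimeter = 2·6·2.000·sin(180°/6) = 12.00 mm); the cylinder at (12.5, 12): section is a regular 6-gon, circumradius r=7 (perimeter = 2·6·7.000·sin(180°/6) = 42.00 mm); the r=4.5 cylinder at (3, 9.5) contributes a regular 6-gon of circumradius 4.5 (perimeter = 2·6·4.500·sin(180°/6) = 27.00 mm); Taking the union: the regions partially overlap (shared area 48.28 mm²), so the edge portions inside another operand are dropped and the merged outline is re-measured after clipping — boundary = 77.35 mm. So its perimeter = 77.35 mm. Layer 21 is larger (77.35 vs 65.09 mm).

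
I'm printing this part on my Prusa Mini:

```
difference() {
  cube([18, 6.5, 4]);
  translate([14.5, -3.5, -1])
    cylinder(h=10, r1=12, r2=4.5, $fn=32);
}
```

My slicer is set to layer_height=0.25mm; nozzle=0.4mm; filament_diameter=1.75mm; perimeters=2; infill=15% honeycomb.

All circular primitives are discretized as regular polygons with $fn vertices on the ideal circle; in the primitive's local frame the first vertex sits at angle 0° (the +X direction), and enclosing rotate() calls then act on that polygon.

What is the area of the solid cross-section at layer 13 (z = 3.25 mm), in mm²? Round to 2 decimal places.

At z = 3.25 mm: the cube is present — its section is the full 18×6.5 rectangle (area 117.00 mm²); the cone at (14.5, -3.5): at t=0.425 of its height the radius interpolates to r₁+(r₂−r₁)t = 8.812, giving a regular 32-gon of that circumradius (area = (32/2)·8.812²·sin(360°/32) = 242.41 mm²); After the difference (first − rest): starting from the 18×6.5 cube (117.00 mm²), the cone at (14.5, -3.5) partially overlaps it — only the 48.35 mm² overlap (of its 242.41 mm²) is removed, clipping the outline — area = 68.65 mm². Overall, the cross-section is a single solid region. Net area = 68.65 mm².

68.65 mm²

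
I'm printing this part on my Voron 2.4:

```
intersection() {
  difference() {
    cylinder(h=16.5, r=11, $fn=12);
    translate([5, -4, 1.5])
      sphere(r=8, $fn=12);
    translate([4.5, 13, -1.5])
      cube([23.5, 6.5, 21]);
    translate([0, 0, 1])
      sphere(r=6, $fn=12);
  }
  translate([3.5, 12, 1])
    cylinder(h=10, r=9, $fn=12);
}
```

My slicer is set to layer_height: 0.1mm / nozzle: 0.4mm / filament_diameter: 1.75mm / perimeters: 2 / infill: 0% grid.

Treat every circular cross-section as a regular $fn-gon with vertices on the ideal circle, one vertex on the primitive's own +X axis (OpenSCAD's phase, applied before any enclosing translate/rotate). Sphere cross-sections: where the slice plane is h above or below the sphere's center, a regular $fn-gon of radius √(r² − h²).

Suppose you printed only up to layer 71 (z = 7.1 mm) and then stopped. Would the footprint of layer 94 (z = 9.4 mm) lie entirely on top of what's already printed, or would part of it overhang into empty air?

entirely on top

Compare the two slices. At z = 7.1: the cylinder: section is a regular 12-gon, circumradius r=11 (area = (12/2)·11.000²·sin(360°/12) = 363.00 mm²); the sphere at (5, -4): section is a regular 12-gon, circumradius = √(r²−h²) = √(8²−5.6²) = 5.713 (area = (12/2)·5.713²·sin(360°/12) = 97.92 mm²); the 23.5×6.5 cube at (4.5, 13) contributes its full rectangle (area 152.75 mm²); the sphere does not reach this height (|z−center|=6.100 > r=6); Subtracting the remaining from the first: starting from the r=11 cylinder (363.00 mm²), the r=8 sphere at (5, -4) partially overlaps it — only the 90.11 mm² overlap (of its 97.92 mm²) is removed, clipping the outline; the 23.5×6.5 cube at (4.5, 13) misses the remaining region (no effect) — area = 272.89 mm²; the r=9 cylinder at (3.5, 12) gives a regular 12-gon of circumradius 9 (constant along its height) (area = (12/2)·9.000²·sin(360°/12) = 243.00 mm²); Taking the intersection: the r=9 cylinder at (3.5, 12) partially overlaps that combined region; clipping to the common part keeps 72.88 mm² — area = 72.88 mm². At z = 9.4: the r=11 cylinder gives a regular 12-gon of circumradius 11 (constant along its height) (area = (12/2)·11.000²·sin(360°/12) = 363.00 mm²); the r=8 sphere at (5, -4) slices to a regular 12-gon of circumradius 1.261 (√(r²−h²) with h=7.9 from center) (area = (12/2)·1.261²·sin(360°/12) = 4.77 mm²); the 23.5×6.5 cube at (4.5, 13) contributes its full rectangle (area 152.75 mm²); the sphere does not reach this height (|z−center|=8.400 > r=6); Taking the first minus the rest: starting from the r=11 cylinder (363.00 mm²), the r=8 sphere at (5, -4) lies wholly inside it (removes its full 4.77 mm² and its 7.83 mm outline becomes a hole wall); the 23.5×6.5 cube at (4.5, 13) misses the remaining region (no effect) — area = 358.23 mm²; the cylinder at (3.5, 12): section is a regular 12-gon, circumradius r=9 (area = (12/2)·9.000²·sin(360°/12) = 243.00 mm²); Keeping only the common overlap: the r=9 cylinder at (3.5, 12) partially overlaps that combined region; clipping to the common part keeps 72.88 mm² — area = 72.88 mm². Checking containment: the cross-section at z = 9.4 is a subset of the cross-section at z = 7.1.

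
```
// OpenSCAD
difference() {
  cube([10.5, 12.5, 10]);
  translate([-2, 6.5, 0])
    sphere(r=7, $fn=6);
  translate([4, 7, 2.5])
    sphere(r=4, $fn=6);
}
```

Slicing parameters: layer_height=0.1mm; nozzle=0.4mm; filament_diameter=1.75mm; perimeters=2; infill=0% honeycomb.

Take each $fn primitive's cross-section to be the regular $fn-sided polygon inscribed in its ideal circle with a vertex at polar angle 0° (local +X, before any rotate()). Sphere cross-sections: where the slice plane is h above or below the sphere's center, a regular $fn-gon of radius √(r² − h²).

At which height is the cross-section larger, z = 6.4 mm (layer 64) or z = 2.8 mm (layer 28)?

Layer 64 (z = 6.4): the cube is present — its section is the full 10.5×12.5 rectangle (area 131.25 mm²); the r=7 sphere at (-2, 6.5) contributes a regular 6-gon of circumradius √(7²−6.4²) = 2.835 (area = (6/2)·2.835²·sin(360°/6) = 20.89 mm²); the r=4 sphere at (4, 7) slices to a regular 6-gon of circumradius 0.889 (√(r²−h²) with h=3.9 from center) (area = (6/2)·0.889²·sin(360°/6) = 2.05 mm²); Subtracting the remaining from the first: starting from the 10.5×12.5 cube (131.25 mm²), the r=7 sphere at (-2, 6.5) partially overlaps it — only the 1.21 mm² overlap (of its 20.89 mm²) is removed, clipping the outline; the r=4 sphere at (4, 7) lies wholly inside it (removes its full 2.05 mm² and its 5.33 mm outline becomes a hole wall) — area = 127.99 mm². So its area = 127.99 mm². Layer 28 (z = 2.8): the 10.5×12.5 cube contributes its full rectangle (area 131.25 mm²); the r=7 sphere at (-2, 6.5) contributes a regular 6-gon of circumradius √(7²−2.8²) = 6.416 (area = (6/2)·6.416²·sin(360°/6) = 106.94 mm²); the sphere at (4, 7): section is a regular 6-gon, circumradius = √(r²−h²) = √(4²−0.3²) = 3.989 (area = (6/2)·3.989²·sin(360°/6) = 41.34 mm²); Taking the first minus the rest: starting from the 10.5×12.5 cube (131.25 mm²), the r=7 sphere at (-2, 6.5) partially overlaps it — only the 31.24 mm² overlap (of its 106.94 mm²) is removed, clipping the outline; the r=4 sphere at (4, 7) partially overlaps it — only the 24.83 mm² overlap (of its 41.34 mm²) is removed, clipping the outline — area = 75.18 mm². So its area = 75.18 mm². Layer 64 is larger (127.99 vs 75.18 mm²).

layer 64 (z = 6.4 mm)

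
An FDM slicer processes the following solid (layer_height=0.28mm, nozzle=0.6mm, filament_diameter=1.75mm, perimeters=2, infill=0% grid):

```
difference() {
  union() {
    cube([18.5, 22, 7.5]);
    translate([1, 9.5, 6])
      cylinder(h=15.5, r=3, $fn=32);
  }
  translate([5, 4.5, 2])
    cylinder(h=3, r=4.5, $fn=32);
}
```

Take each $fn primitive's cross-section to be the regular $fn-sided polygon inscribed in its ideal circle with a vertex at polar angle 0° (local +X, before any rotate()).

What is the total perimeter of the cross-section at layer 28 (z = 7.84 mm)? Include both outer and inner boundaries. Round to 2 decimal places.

At z = 7.84 mm: the cube is not intersected at this z (z outside [0, 7.5]); the r=3 cylinder at (1, 9.5) contributes a regular 32-gon of circumradius 3 (perimeter = 2·32·3.000·sin(180°/32) = 18.82 mm); Combining (union): only the r=3 cylinder at (1, 9.5) is present, so the union is just that shape — boundary = 18.82 mm; the cylinder at (5, 4.5) is not intersected at this z (z outside [2, 5]); After the difference (first − rest): none of the subtracted shapes is present at this height, so the result so far is unchanged — boundary = 18.82 mm. Overall, the cross-section is a single solid region. Total boundary length (outer) = 18.82 mm.

18.82 mm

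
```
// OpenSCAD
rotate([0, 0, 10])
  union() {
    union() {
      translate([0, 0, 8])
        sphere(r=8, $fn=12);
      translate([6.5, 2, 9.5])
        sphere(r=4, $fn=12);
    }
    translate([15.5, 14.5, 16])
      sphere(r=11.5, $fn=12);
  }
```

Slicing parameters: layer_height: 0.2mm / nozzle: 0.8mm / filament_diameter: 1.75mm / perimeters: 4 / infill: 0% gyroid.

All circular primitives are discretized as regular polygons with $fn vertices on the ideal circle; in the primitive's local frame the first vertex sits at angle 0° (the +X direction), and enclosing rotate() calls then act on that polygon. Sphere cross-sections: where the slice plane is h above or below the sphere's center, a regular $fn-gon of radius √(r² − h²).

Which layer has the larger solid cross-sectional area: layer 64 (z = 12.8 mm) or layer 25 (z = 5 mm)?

Layer 64 (z = 12.8): the r=8 sphere contributes a regular 12-gon of circumradius √(8²−4.8²) = 6.400 (area = (12/2)·6.400²·sin(360°/12) = 122.88 mm²); the r=4 sphere at (6.5, 2) slices to a regular 12-gon of circumradius 2.261 (√(r²−h²) with h=3.3 from center) (area = (12/2)·2.261²·sin(360°/12) = 15.33 mm²); Combining (union): the regions partially overlap — summed areas 138.21 mm² minus the doubly-counted overlap 4.84 mm² gives 133.37 mm² — area = 133.37 mm²; the r=11.5 sphere at (15.5, 14.5) contributes a regular 12-gon of circumradius √(11.5²−3.2²) = 11.046 (area = (12/2)·11.046²·sin(360°/12) = 366.03 mm²); Taking the union: the 2 present regions are separate (no shared area or edge), so areas and boundary lengths simply add and each stays a separate island — area = 499.40 mm²; (rotated 10° about Z; rotation is an isometry so areas/perimeters/island counts are preserved). So its area = 499.40 mm². Layer 25 (z = 5): the sphere: section is a regular 12-gon, circumradius = √(r²−h²) = √(8²−3²) = 7.416 (area = (12/2)·7.416²·sin(360°/12) = 165.00 mm²); the sphere at (6.5, 2) is not intersected at this z (|z−center|=4.500 > r=4); Combining (union): only the r=8 sphere is present, so the union is just that shape — area = 165.00 mm²; the r=11.5 sphere at (15.5, 14.5) slices to a regular 12-gon of circumradius 3.354 (√(r²−h²) with h=11 from center) (area = (12/2)·3.354²·sin(360°/12) = 33.75 mm²); Merging all regions: the 2 present regions are separate (no shared area or edge), so areas and boundary lengths simply add and each stays a separate island — area = 198.75 mm²; (rotated 10° about Z; rotation is an isometry so areas/perimeters/island counts are preserved). So its area = 198.75 mm². Layer 64 is larger (499.40 vs 198.75 mm²).

layer 64 (z = 12.8 mm)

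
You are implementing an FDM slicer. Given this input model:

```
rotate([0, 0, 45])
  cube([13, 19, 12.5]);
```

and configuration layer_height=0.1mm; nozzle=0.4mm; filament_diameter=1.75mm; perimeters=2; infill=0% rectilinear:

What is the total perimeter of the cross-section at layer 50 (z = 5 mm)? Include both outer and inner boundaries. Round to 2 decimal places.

At z = 5 mm: the cube is present — its section is the full 13×19 rectangle (perimeter 64.00 mm); (whole slice rotated 45° about Z — lengths, areas and connectivity unchanged). Overall, the cross-section is a single solid region. Total boundary length (outer) = 64.00 mm.

64.00 mm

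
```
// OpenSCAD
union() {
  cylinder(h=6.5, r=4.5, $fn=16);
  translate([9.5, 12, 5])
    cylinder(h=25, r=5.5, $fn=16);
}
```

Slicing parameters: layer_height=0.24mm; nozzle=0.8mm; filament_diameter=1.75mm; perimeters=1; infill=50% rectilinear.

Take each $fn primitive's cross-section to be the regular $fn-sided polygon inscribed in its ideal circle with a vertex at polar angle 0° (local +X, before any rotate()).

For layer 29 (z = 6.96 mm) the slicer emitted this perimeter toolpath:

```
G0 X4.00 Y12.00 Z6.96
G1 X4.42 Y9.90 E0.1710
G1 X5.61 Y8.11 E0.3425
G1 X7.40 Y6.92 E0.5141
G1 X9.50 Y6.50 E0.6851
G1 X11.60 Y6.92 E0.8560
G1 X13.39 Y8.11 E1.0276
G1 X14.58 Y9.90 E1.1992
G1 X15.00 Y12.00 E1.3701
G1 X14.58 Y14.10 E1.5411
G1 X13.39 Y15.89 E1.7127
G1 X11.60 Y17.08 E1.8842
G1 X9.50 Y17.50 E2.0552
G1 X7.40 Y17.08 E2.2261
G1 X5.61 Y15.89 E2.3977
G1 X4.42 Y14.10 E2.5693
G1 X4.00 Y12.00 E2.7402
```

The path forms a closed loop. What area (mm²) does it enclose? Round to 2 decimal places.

Apply the shoelace formula to the sequence of (X, Y) vertices; enclosed area = 92.57 mm².

92.57 mm²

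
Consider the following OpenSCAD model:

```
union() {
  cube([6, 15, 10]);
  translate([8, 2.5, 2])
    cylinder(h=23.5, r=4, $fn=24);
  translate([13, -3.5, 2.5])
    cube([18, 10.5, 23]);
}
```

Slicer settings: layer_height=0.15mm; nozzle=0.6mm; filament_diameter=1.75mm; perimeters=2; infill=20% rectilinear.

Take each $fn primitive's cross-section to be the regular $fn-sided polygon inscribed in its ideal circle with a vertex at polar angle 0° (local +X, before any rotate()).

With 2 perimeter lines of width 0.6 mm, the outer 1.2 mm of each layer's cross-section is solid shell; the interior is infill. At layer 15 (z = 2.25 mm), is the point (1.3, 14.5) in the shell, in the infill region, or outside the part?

At z = 2.25 mm: the 6×15 cube contributes its full rectangle; the r=4 cylinder at (8, 2.5) gives a regular 24-gon of circumradius 4 (constant along its height); the cube at (13, -3.5) is not intersected at this z (z outside [2.5, 25.5]); Merging all regions: the regions partially overlap (shared area 9.06 mm²), so overlapping operands fuse into one piece — 1 connected region. Overall, the cross-section is a single solid region. The nearest boundary edge runs (0.00, 15.00)→(6.00, 15.00); distance from the point to it = 0.50 mm. The point is inside the cross-section, 0.50 mm from the nearest boundary — within the 1.2 mm shell band (2 × 0.6).

shell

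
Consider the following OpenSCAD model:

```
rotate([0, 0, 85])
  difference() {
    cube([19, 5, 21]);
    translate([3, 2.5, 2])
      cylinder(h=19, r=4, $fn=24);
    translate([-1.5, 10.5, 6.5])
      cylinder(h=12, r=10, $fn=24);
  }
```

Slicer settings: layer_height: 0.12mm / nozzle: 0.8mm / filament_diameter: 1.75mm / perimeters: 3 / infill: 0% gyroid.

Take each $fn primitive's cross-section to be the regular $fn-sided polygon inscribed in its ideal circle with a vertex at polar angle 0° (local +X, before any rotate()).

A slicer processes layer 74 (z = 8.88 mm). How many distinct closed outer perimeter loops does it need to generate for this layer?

1

At z = 8.88 mm: the cube is present — its section is the full 19×5 rectangle; the r=4 cylinder at (3, 2.5) contributes a regular 24-gon of circumradius 4; the cylinder at (-1.5, 10.5): section is a regular 24-gon, circumradius r=10; After the difference (first − rest): starting from the 19×5 cube, the r=4 cylinder at (3, 2.5) partially overlaps it — only the 33.48 mm² overlap (of its 49.69 mm²) is removed, clipping the outline; the r=10 cylinder at (-1.5, 10.5) partially overlaps it — only the 0.16 mm² overlap (of its 310.58 mm²) is removed, clipping the outline — 1 connected region; (rotated 85° about Z; rotation is an isometry so areas/perimeters/island counts are preserved). The result has 1 disconnected region.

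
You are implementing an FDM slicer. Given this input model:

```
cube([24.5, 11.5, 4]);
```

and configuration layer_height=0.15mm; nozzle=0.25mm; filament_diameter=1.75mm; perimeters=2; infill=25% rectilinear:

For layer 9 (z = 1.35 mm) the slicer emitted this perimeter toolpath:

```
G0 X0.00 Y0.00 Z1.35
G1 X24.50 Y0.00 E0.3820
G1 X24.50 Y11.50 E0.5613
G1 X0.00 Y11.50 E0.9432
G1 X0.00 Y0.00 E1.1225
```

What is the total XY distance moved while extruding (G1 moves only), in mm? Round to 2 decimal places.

Sum the Euclidean lengths of each G1 segment: total = 72.00 mm.

72.00 mm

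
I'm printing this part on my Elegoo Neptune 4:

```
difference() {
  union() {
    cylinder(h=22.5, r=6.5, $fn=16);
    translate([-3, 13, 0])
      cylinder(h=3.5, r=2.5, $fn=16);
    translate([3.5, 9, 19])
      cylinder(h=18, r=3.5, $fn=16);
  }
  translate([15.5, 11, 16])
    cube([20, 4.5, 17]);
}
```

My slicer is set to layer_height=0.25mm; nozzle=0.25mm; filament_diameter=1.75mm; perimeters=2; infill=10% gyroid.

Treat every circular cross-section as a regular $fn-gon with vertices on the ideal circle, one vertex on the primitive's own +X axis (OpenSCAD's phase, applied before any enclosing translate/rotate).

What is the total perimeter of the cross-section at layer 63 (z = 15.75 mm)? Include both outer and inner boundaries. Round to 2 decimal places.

At z = 15.75 mm: the cylinder: section is a regular 16-gon, circumradius r=6.5 (perimeter = 2·16·6.500·sin(180°/16) = 40.58 mm); the cylinder at (-3, 13) does not reach this height (z outside [0, 3.5]); the cylinder at (3.5, 9) is absent (z outside [19, 37]); Taking the union: only the r=6.5 cylinder is present, so the union is just that shape — boundary = 40.58 mm; the cube at (15.5, 11) is absent (z outside [16, 33]); After the difference (first − rest): none of the subtracted shapes is present at this height, so that combined region is unchanged — boundary = 40.58 mm. Overall, the cross-section is a single solid region. Total boundary length (outer) = 40.58 mm.

40.58 mm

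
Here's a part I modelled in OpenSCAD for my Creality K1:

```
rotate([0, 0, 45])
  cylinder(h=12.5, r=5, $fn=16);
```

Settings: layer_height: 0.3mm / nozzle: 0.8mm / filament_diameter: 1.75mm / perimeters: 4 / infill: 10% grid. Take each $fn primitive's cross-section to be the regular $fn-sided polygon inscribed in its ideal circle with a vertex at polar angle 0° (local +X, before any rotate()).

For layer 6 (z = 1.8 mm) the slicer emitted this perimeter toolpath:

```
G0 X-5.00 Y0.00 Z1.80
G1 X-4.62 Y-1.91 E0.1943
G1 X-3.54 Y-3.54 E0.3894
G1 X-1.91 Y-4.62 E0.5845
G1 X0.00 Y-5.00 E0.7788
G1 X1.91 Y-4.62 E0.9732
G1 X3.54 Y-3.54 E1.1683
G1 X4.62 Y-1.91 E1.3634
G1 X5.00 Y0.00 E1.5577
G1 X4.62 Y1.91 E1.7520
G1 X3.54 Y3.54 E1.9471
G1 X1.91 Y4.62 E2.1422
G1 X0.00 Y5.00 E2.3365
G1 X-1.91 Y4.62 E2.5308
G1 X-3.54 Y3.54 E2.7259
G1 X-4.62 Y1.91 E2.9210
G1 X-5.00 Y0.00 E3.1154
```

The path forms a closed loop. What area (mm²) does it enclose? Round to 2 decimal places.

Apply the shoelace formula to the sequence of (X, Y) vertices; enclosed area = 76.57 mm².

76.57 mm²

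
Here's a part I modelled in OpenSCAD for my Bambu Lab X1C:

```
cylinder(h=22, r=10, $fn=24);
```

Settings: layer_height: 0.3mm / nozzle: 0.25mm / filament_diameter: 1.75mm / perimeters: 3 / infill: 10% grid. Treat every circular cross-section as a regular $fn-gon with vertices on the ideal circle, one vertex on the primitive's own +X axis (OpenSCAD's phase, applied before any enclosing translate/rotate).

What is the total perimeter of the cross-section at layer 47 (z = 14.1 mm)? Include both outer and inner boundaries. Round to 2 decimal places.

62.65 mm

At z = 14.1 mm: the r=10 cylinder contributes a regular 24-gon of circumradius 10 (perimeter = 2·24·10.000·sin(180°/24) = 62.65 mm). Overall, the cross-section is a single solid region. Total boundary length (outer) = 62.65 mm.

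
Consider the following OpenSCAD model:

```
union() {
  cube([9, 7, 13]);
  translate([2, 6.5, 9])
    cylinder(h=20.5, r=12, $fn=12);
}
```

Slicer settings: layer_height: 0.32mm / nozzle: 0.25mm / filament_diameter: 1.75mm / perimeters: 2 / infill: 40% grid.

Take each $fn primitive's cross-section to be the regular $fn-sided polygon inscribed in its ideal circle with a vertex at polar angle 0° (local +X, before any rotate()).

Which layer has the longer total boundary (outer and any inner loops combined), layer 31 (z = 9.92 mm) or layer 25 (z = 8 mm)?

layer 31 (z = 9.92 mm)

Layer 31 (z = 9.92): the 9×7 cube contributes its full rectangle (perimeter 32.00 mm); the cylinder at (2, 6.5): section is a regular 12-gon, circumradius r=12 (perimeter = 2·12·12.000·sin(180°/12) = 74.54 mm); Combining (union): the 9×7 cube lies entirely inside the r=12 cylinder at (2, 6.5), so the union is just the r=12 cylinder at (2, 6.5) — boundary = 74.54 mm. So its perimeter = 74.54 mm. Layer 25 (z = 8): the cube (footprint 9×7) is included at this height (perimeter 32.00 mm); the cylinder at (2, 6.5) does not reach this height (z outside [9, 29.5]); Merging all regions: only the 9×7 cube is present, so the union is just that shape — boundary = 32.00 mm. So its perimeter = 32.00 mm. Layer 31 is larger (74.54 vs 32.00 mm).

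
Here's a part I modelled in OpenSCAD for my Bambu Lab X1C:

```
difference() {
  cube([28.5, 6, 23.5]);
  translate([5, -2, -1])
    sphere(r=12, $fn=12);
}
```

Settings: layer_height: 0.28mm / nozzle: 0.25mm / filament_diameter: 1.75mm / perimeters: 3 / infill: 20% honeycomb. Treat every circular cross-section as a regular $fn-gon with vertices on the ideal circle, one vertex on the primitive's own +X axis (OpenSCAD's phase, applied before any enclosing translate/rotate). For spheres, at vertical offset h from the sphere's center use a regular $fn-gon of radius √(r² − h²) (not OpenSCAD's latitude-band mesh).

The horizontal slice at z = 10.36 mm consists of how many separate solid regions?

1

At z = 10.36 mm: the 28.5×6 cube contributes its full rectangle; the r=12 sphere at (5, -2) slices to a regular 12-gon of circumradius 3.867 (√(r²−h²) with h=11.36 from center); After the difference (first − rest): starting from the 28.5×6 cube, the r=12 sphere at (5, -2) partially overlaps it — only the 8.03 mm² overlap (of its 44.85 mm²) is removed, clipping the outline — 1 connected region. The result has 1 disconnected region.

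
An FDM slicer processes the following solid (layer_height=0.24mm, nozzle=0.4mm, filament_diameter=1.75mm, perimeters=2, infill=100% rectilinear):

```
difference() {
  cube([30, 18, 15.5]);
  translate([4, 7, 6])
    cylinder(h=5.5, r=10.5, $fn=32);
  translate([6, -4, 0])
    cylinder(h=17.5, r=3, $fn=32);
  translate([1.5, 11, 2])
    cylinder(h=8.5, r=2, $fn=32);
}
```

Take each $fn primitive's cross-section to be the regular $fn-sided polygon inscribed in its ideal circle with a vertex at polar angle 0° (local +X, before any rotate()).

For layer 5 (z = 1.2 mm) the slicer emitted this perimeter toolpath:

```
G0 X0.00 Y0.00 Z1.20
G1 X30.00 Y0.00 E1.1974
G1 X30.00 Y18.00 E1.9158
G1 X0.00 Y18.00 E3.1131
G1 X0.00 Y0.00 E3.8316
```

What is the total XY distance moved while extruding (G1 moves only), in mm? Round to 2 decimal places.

Sum the Euclidean lengths of each G1 segment: total = 96.00 mm.

96.00 mm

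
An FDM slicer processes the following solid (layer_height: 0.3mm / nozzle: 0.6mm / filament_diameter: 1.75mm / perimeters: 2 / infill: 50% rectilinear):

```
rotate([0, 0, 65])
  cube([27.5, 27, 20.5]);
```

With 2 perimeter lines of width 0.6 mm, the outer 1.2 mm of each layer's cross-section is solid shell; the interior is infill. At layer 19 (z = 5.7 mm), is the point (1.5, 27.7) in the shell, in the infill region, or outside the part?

At z = 5.7 mm: the 27.5×27 cube contributes its full rectangle; (whole slice rotated 65° about Z — lengths, areas and connectivity unchanged). Overall, the cross-section is a single solid region. Undo the 65° rotation: the query point maps to (25.739, 10.347) in the un-rotated model frame. The nearest boundary edge runs (27.50, 0.00)→(27.50, 27.00); distance from the point to it = 1.76 mm. The point is inside the cross-section and 1.76 mm from the nearest boundary — more than the 1.2 mm shell width (2 × 0.6), so it's in the infill interior.

infill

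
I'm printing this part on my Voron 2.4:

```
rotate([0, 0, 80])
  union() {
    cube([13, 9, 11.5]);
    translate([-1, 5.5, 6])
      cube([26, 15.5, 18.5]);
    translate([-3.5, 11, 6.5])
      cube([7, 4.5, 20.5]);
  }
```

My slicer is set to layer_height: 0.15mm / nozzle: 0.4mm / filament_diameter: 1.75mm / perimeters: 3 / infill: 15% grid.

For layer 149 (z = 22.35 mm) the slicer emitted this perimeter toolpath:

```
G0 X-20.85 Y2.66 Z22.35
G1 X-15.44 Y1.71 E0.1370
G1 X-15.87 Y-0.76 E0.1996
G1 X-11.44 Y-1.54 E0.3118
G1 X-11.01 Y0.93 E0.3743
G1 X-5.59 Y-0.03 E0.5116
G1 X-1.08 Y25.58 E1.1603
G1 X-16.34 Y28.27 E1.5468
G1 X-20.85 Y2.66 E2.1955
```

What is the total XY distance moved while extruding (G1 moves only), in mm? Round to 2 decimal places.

88.01 mm

Sum the Euclidean lengths of each G1 segment: total = 88.01 mm.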